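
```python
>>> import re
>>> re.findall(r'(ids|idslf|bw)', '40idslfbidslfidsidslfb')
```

['ids', 'ids', 'ids', 'ids']

The regex engine tests alternatives in the order written; an earlier branch that matches wins even if a later one would match more.
Walking the string: at [2:5] match 'ids', group 1 = 'ids'; at [8:11] match 'ids', group 1 = 'ids'; at [13:16] match 'ids', group 1 = 'ids'; at [16:19] match 'ids', group 1 = 'ids'.
With a single group, `findall` returns only what that group captured — 4 items.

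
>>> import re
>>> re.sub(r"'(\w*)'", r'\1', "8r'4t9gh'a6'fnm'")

`\1` in the replacement pulls in group 1's text for each match.

'8r4t9gha6fnm'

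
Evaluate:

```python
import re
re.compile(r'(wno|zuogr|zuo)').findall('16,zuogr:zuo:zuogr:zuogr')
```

['zuogr', 'zuo', 'zuogr', 'zuogr']

Branches in `(...|...)` are attempted left-to-right; the first branch that allows the whole pattern to succeed is taken.
Because there's exactly one group, `findall` drops the full match and keeps group 1 from each hit.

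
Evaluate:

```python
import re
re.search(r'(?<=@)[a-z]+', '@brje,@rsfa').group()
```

The positive lookaround only admits positions where the adjacent text matches; those characters stay outside the span.
`re.search` tries every starting position until one works.
The match spans [1:5] → 'brje'.

'brje'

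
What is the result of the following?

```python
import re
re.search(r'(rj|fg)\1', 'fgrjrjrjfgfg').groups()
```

('rj',)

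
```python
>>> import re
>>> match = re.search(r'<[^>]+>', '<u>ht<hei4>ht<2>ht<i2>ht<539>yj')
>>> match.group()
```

'<u>'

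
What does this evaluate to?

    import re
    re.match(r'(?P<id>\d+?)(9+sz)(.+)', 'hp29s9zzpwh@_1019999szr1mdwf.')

None

The pattern matches one or more of a digit (lazy) (captured as 'id'); then one or more of a literal '9', then the literal 'sz' (captured); then one or more of any character (captured).
`re.match` only tries the pattern at the start of the string.
Here the pattern fails at index 0, so the call returns None.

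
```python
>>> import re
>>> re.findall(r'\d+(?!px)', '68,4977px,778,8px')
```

The negative lookahead/lookbehind blocks any match where the forbidden context is present.
Walking the string: at [0:2] → '68'; at [3:6] → '497'; at [10:13] → '778'.
With no groups in the pattern, `findall` gives back each whole match — 3 here.

['68', '497', '778']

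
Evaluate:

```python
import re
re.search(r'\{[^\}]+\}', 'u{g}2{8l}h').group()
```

`re.search` tries every starting position until one works.
The match spans [1:4] → '{g}'.

'{g}'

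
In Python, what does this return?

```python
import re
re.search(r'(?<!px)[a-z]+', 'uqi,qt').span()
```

(0, 3)

The negative lookahead/lookbehind blocks any match where the forbidden context is present.
The match spans [0:3] → 'uqi'.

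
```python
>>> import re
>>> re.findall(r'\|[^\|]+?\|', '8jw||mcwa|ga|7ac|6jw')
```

With no groups in the pattern, `findall` gives back each whole match — 2 here.

['|mcwa|', '|7ac|']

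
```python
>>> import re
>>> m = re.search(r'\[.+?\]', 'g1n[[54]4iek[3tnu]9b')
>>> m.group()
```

'[[54]'

`re.search` tries every starting position until one works.
The match spans [3:8] → '[[54]'.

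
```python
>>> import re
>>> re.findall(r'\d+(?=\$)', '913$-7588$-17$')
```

['913', '7588', '17']

The lookaround is zero-width — it requires the adjacent text to match without consuming it, so the asserted text isn't part of the match.
With no groups in the pattern, `findall` gives back each whole match — 3 here.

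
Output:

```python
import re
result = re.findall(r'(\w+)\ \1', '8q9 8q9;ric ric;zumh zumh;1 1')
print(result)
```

['8q9', 'ric', 'zumh', '1']

`\1` has to match the exact text group 1 already captured.
Walking the string: at [0:7] match '8q9 8q9', group 1 = '8q9'; at [8:15] match 'ric ric', group 1 = 'ric'; at [16:25] match 'zumh zumh', group 1 = 'zumh'; at [26:29] match '1 1', group 1 = '1'.
Because there's exactly one group, `findall` drops the full match and keeps group 1 from each hit.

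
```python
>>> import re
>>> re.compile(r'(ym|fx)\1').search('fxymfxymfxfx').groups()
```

('fx',)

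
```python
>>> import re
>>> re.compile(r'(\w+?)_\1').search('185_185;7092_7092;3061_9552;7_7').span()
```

After group 1 captures some text, `\1` only succeeds where that same text appears again.
`re.search` scans for the first position where the pattern succeeds.
The match spans [0:7] → '185_185'.
Captured: group 1 = '185'.

(0, 7)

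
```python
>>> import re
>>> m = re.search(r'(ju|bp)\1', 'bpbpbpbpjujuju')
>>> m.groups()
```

A backreference is literal: `\1` must see the identical characters the first group matched.
`re.search` tries every starting position until one works.
The match spans [0:4] → 'bpbp'.
Captured: group 1 = 'bp'.

('bp',)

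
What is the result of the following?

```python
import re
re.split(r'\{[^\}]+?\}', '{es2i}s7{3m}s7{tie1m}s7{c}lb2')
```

['', 's7', 's7', 's7', 'lb2']

The string is cut at each match, leaving 5 pieces.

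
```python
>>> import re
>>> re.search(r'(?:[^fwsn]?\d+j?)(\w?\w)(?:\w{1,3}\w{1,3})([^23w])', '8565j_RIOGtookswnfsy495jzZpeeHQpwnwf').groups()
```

('_R', 'k')

Pattern: optionally any character except [fwsn], then one or more of a digit, then optionally the literal 'j' (non-capturing group); then optionally a word character, then a word character (captured); then 1 to 3 of a word character, then 1 to 3 of a word character (non-capturing group); then any character except [23w] (captured).
`re.search` tries every starting position until one works.
The match spans [0:14] → '8565j_RIOGtook'.
Captured: group 1 = '_R', group 2 = 'k'.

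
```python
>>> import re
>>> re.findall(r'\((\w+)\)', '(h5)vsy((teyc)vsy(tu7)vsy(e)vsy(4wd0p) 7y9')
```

['h5', 'teyc', 'tu7', 'e', '4wd0p']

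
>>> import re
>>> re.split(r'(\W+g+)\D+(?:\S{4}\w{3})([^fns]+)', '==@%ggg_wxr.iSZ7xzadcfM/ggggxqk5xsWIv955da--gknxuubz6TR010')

With a capturing group present, the delimiter's captured portion is kept in the result list.

['', '==@%ggg', 'M/ggggxqk5x', 'sWIv955da', '--g', '0', '']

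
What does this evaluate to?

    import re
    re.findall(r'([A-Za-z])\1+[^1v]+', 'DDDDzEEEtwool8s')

The backreference `\1` re-matches whatever the first group consumed, character for character.
Walking the string: at [0:15] match 'DDDDzEEEtwool8s', group 1 = 'D'.
With a single group, `findall` returns only what that group captured — 1 item.

['D']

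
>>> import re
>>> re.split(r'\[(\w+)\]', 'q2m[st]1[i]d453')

Matches to split on: at [3:7] → '[st]'; at [8:11] → '[i]'.
With a capturing group present, the delimiter's captured portion is kept in the result list.

['q2m', 'st', '1', 'i', 'd453']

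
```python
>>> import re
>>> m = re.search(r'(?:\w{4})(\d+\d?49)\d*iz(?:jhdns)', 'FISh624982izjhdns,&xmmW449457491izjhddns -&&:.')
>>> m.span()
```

(0, 17)

Pattern: exactly 4 of a word character (non-capturing group); then one or more of a digit, then optionally a digit, then the literal '49' (captured); then zero or more of a digit, then the literal 'iz'; then the literal 'jhd', then the literal 'ns' (non-capturing group).
`re.search` scans for the first position where the pattern succeeds.
The match spans [0:17] → 'FISh624982izjhdns'.
Captured: group 1 = '6249'.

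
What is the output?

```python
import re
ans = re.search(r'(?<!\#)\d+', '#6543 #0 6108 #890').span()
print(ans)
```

(2, 5)

The negative lookahead/lookbehind blocks any match where the forbidden context is present.
The match spans [2:5] → '543'.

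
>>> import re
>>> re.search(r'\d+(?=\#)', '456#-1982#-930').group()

The positive lookaround only admits positions where the adjacent text matches; those characters stay outside the span.
`re.search` scans for the first position where the pattern succeeds.
The match spans [0:3] → '456'.

'456'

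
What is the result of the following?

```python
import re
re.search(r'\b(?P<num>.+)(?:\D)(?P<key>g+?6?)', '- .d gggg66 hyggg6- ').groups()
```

The pattern matches a word boundary (`\b`, zero-width); then one or more of any character (captured as 'num'); then a non-digit (non-capturing group); then one or more of a literal 'g' (lazy), then optionally a literal '6' (captured as 'key').
Unlike `match`, `search` isn't anchored — it looks for the pattern anywhere in the string.
The match spans [3:18] → 'd gggg66 hyggg6'.
Captured: group 1 = 'd gggg66 hyg', group 2 = 'g6'.

('d gggg66 hyg', 'g6')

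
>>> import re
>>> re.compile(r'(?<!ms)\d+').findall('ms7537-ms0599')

A negative assertion filters positions out without eating any characters.
Matches: at [3:6] → '537'; at [10:13] → '599'.
Since nothing is captured, `findall` lists the 2 matched substrings directly.

['537', '599']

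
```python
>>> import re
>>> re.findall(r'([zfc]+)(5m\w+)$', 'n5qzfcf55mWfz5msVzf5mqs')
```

[('fz', '5msVzf5mqs')]

The pattern matches one or more of one of [zfc] (captured); then the literal '5m', then one or more of a word character (captured); then anchored at the end.
Scanning left to right: at [11:23] match 'fz5msVzf5mqs', groups = ('fz', '5msVzf5mqs').
2 groups means the one result is a tuple of 2 captured strings — 1 here.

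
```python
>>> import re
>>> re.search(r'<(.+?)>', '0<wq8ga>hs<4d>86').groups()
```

('wq8ga',)

A `+?`/`*?`/`{m,n}?` starts at its minimum and grows only as far as needed for what follows to match.
Unlike `match`, `search` isn't anchored — it looks for the pattern anywhere in the string.
The match spans [1:8] → '<wq8ga>'.
Captured: group 1 = 'wq8ga'.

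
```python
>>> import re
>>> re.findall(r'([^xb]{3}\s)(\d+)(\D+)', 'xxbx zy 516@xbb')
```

[(' zy ', '516', '@xbb')]

This matches exactly 3 of any character except [xb], then whitespace (captured); then one or more of a digit (captured); then one or more of a non-digit (captured).
Scanning left to right: at [4:15] match ' zy 516@xbb', groups = (' zy ', '516', '@xbb').
With 3 capturing groups, `findall` returns a 3-tuple per match.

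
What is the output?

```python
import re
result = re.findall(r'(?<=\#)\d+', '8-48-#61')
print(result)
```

['61']

The lookaround is zero-width — it requires the adjacent text to match without consuming it, so the asserted text isn't part of the match.
Scanning left to right: at [6:8] → '61'.
With no groups in the pattern, `findall` gives back each whole match — 1 here.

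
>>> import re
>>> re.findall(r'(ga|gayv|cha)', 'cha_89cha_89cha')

['cha', 'cha', 'cha']

Matches: at [0:3] match 'cha', group 1 = 'cha'; at [6:9] match 'cha', group 1 = 'cha'; at [12:15] match 'cha', group 1 = 'cha'.
With a single group, `findall` returns only what that group captured — 3 items.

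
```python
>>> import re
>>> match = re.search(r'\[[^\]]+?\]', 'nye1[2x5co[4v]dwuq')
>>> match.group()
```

`re.search` scans for the first position where the pattern succeeds.
The match spans [4:14] → '[2x5co[4v]'.

'[2x5co[4v]'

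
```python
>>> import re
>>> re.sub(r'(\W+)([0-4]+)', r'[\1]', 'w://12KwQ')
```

Each match is replaced using the text its own group 1 captured.

'w[://]KwQ'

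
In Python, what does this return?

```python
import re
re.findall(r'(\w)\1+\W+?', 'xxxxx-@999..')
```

The backreference `\1` re-matches whatever the first group consumed, character for character.
Walking the string: at [0:6] match 'xxxxx-', group 1 = 'x'; at [7:11] match '999.', group 1 = '9'.
`findall` collects group 1 from each match (2 total).

['x', '9']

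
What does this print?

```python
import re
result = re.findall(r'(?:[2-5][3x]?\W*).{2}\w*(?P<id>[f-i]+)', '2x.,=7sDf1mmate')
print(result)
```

['f']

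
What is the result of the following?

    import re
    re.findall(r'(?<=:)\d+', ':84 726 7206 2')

Lookahead/lookbehind check context without consuming it, so the matched span excludes the asserted characters.
No capturing groups, so `findall` returns the 1 full match string.

['84']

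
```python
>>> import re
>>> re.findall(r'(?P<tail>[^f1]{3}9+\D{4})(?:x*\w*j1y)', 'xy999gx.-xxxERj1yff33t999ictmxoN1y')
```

The pattern matches exactly 3 of any character except [f1], then one or more of the literal '9', then exactly 4 of a non-digit (captured as 'tail'); then zero or more of a literal 'x', then zero or more of a word character, then the literal 'j1y' (non-capturing group).
`findall` collects group 1 from the one match (1 total).

['xy999gx.-']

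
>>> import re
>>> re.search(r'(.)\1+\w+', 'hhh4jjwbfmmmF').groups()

The backreference `\1` re-matches whatever the first group consumed, character for character.
`search` walks the string left to right and returns the first match it finds.
The match spans [0:13] → 'hhh4jjwbfmmmF'.
Captured: group 1 = 'h'.

('h',)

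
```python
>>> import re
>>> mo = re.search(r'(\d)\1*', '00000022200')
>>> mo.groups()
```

The backreference `\1` re-matches whatever the first group consumed, character for character.
Unlike `match`, `search` isn't anchored — it looks for the pattern anywhere in the string.
The match spans [0:6] → '000000'.
Captured: group 1 = '0'.

('0',)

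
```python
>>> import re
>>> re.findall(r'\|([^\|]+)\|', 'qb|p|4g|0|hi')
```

['p', '0']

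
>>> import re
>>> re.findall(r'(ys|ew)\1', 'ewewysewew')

['ew', 'ew']

The backreference `\1` re-matches whatever the first group consumed, character for character.
Walking the string: at [0:4] match 'ewew', group 1 = 'ew'; at [6:10] match 'ewew', group 1 = 'ew'.
One capturing group, so `findall` returns just the captured substring from each match — 2 in all.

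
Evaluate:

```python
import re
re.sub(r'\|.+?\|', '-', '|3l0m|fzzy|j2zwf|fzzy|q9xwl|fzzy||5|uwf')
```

'-fzzy-fzzy-fzzy-uwf'

Every occurrence is swapped for '-'.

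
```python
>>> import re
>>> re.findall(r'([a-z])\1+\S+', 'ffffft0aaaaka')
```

['f']

The backreference `\1` re-matches whatever the first group consumed, character for character.
Matches: at [0:13] match 'ffffft0aaaaka', group 1 = 'f'.
One capturing group, so `findall` returns just the captured substring from the one match — 1 in all.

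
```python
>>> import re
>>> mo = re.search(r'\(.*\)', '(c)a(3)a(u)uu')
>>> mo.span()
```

(0, 11)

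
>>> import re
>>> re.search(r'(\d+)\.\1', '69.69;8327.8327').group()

'69.69'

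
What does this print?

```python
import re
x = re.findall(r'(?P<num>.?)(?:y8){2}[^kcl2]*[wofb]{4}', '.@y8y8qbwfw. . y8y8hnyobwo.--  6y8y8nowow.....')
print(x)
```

With a single group, `findall` returns only what that group captured — 1 item.

['@']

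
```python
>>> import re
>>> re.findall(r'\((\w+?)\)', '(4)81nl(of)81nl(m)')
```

['4', 'of', 'm']

Scanning left to right: at [0:3] match '(4)', group 1 = '4'; at [7:11] match '(of)', group 1 = 'of'; at [15:18] match '(m)', group 1 = 'm'.
One capturing group, so `findall` returns just the captured substring from each match — 3 in all.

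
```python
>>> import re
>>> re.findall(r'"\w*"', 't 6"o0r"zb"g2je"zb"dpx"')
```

`findall` yields the raw match text (3 of them) because the pattern has no groups.

['"o0r"', '"g2je"', '"dpx"']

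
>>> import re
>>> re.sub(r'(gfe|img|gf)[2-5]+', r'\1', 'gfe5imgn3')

Matches: at [0:4] → 'gfe5'.
The replacement refers to a captured group, so each match is rewritten using its own captured text.

'gfeimgn3'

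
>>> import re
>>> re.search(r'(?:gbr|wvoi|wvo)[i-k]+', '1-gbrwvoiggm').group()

Unlike `match`, `search` isn't anchored — it looks for the pattern anywhere in the string.
The match spans [5:9] → 'wvoi'.

'wvoi'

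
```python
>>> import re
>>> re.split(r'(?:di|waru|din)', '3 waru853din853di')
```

['3 ', '853', 'n853', '']

`|` is ordered: at each position the engine commits to the first alternative that works.
Matches to split on: at [2:6] → 'waru'; at [9:11] → 'di'; at [15:17] → 'di'.
The string is cut at each match, leaving 4 pieces.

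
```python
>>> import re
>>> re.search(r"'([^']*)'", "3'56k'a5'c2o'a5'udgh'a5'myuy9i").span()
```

The match spans [1:6] → "'56k'".

(1, 6)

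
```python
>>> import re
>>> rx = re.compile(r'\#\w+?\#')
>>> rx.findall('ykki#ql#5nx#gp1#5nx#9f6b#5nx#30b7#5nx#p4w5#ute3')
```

['#ql#', '#gp1#', '#9f6b#', '#30b7#', '#p4w5#']

Walking the string: at [4:8] → '#ql#'; at [11:16] → '#gp1#'; at [19:25] → '#9f6b#'; at [28:34] → '#30b7#'; at [37:43] → '#p4w5#'.
Since nothing is captured, `findall` lists the 5 matched substrings directly.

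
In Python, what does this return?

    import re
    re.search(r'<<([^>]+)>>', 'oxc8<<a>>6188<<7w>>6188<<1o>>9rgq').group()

Unlike `match`, `search` isn't anchored — it looks for the pattern anywhere in the string.
The match spans [4:9] → '<<a>>'.
Captured: group 1 = 'a'.

'<<a>>'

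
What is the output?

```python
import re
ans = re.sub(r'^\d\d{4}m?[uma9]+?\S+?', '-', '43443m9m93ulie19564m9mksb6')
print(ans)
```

-93ulie19564m9mksb6

Pattern: anchored at the start of the string; then a digit, then exactly 4 of a digit, then optionally a literal 'm'; then one or more of one of [uma9] (lazy), then one or more of a non-whitespace character (lazy).
Each match is replaced by '-'.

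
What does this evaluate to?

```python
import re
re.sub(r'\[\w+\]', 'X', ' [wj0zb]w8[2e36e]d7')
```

' Xw8Xd7'

Every occurrence is swapped for 'X'.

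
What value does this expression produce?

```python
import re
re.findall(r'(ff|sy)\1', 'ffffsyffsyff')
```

['ff']

`\1` has to match the exact text group 1 already captured.
Scanning left to right: at [0:4] match 'ffff', group 1 = 'ff'.
With a single group, `findall` returns only what that group captured — 1 item.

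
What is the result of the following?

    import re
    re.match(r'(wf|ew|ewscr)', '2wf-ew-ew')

None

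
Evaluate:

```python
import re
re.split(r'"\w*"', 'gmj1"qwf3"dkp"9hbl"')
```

['gmj1', 'dkp', '']

Matches to split on: at [4:10] → '"qwf3"'; at [13:19] → '"9hbl"'.
Splitting on the pattern gives 3 pieces.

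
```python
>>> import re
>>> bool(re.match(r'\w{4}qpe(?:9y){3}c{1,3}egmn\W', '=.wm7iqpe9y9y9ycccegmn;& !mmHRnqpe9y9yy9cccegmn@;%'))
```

False

The pattern matches exactly 4 of a word character, then the literal 'qpe'; then the literal '9y' repeated 3 times, then 1 to 3 of a literal 'c', then the literal 'egm'; then a literal 'n', then a non-word character.
`re.match` won't scan ahead — the pattern has to work from the very first character.
Here position 0 doesn't satisfy it, so the call returns None, and `bool(None)` is False.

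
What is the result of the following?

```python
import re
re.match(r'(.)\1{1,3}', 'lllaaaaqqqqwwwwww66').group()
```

'lll'

`re.match` won't scan ahead — the pattern has to work from the very first character.
The match spans [0:3] → 'lll'.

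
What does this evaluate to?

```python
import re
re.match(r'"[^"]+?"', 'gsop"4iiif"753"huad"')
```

None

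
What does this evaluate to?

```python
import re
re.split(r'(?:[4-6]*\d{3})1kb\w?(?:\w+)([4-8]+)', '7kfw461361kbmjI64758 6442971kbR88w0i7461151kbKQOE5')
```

This matches zero or more of a character in [4-6], then exactly 3 of a digit (non-capturing group); then the literal '1kb', then optionally a word character; then one or more of a word character (non-capturing group); then one or more of a character in [4-8] (captured).
Matches to split on: at [4:20] → '461361kbmjI64758'; at [21:50] → '6442971kbR88w0i7461151kbKQOE5'.
With a capturing group present, the delimiter's captured portion is kept in the result list.

['7kfw', '8', ' ', '5', '']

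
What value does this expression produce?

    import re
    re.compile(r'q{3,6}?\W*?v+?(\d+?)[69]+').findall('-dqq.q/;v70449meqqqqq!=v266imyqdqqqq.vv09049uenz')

`findall` collects group 1 from each match (2 total).

['2', '0']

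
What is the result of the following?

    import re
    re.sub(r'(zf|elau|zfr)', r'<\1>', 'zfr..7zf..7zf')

Alternation tries branches left to right and keeps the first one that lets the overall match succeed at that position.
Matches: at [0:2] → 'zf'; at [6:8] → 'zf'; at [11:13] → 'zf'.
Each match is replaced using the text its own group 1 captured.

'<zf>r..7<zf>..7<zf>'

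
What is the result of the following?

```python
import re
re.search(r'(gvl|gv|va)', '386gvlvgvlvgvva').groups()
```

Branches in `(...|...)` are attempted left-to-right; the first branch that allows the whole pattern to succeed is taken.
Unlike `match`, `search` isn't anchored — it looks for the pattern anywhere in the string.
The match spans [3:6] → 'gvl'.
Captured: group 1 = 'gvl'.

('gvl',)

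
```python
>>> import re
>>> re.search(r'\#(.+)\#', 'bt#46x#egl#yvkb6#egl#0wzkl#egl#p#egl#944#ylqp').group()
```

`re.search` scans for the first position where the pattern succeeds.
The match spans [2:41] → '#46x#egl#yvkb6#egl#0wzkl#egl#p#egl#944#'.
Captured: group 1 = '46x#egl#yvkb6#egl#0wzkl#egl#p#egl#944'.

'#46x#egl#yvkb6#egl#0wzkl#egl#p#egl#944#'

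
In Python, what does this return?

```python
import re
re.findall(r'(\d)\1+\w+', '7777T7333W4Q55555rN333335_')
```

['7']

A backreference is literal: `\1` must see the identical characters the first group matched.
Because there's exactly one group, `findall` drops the full match and keeps group 1 from the one hit.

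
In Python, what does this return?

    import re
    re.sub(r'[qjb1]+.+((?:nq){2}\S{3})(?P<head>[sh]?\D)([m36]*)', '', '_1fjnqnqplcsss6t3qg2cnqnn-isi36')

'_s6t3qg2cnqnn-isi36'

Pattern: one or more of one of [qjb1]; then one or more of any character; then the literal 'nq' repeated 2 times, then exactly 3 of a non-whitespace character (captured); then optionally one of [sh], then a non-digit (captured as 'head'); then zero or more of one of [m36] (captured).
Matches: at [1:13] → '1fjnqnqplcss'.
Each match is replaced by ''.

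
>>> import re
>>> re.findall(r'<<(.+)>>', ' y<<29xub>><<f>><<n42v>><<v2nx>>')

['29xub>><<f>><<n42v>><<v2nx']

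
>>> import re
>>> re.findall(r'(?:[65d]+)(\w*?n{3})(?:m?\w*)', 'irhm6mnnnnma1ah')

['mnnn']

Because there's exactly one group, `findall` drops the full match and keeps group 1 from the one hit.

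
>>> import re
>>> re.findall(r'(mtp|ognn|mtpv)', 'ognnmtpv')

['ognn', 'mtp']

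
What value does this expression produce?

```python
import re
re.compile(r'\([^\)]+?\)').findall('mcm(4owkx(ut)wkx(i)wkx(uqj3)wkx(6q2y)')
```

['(4owkx(ut)', '(i)', '(uqj3)', '(6q2y)']

No capturing groups, so `findall` returns the 4 full match strings.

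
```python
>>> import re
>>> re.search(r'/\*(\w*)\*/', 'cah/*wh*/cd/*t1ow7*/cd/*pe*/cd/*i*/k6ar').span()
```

Unlike `match`, `search` isn't anchored — it looks for the pattern anywhere in the string.
The match spans [3:9] → '/*wh*/'.
Captured: group 1 = 'wh'.

(3, 9)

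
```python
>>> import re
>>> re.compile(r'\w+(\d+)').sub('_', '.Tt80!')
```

Pattern: one or more of a word character; then one or more of a digit (captured).
Matches: at [1:5] → 'Tt80'.
Each match is replaced by '_'.

'._!'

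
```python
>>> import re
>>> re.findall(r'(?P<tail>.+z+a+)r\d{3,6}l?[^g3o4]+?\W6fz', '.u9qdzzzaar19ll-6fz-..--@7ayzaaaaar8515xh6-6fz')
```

['.u9qdzzzaar19ll-6fz-..--@7ayzaaaaa']

This matches one or more of any character, then one or more of the literal 'z', then one or more of the literal 'a' (captured as 'tail'); then a literal 'r', then 3 to 6 of a digit, then optionally a literal 'l'; then one or more of any character except [g3o4] (lazy); then a non-word character, then the literal '6fz'.
With a single group, `findall` returns only what that group captured — 1 item.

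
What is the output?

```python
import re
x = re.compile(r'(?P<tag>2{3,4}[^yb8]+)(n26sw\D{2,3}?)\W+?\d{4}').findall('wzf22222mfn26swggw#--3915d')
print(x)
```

Pattern: 3 to 4 of the literal '2', then one or more of any character except [yb8] (captured as 'tag'); then the literal 'n2', then the literal '6sw', then 2 to 3 of a non-digit (lazy) (captured); then one or more of a non-word character (lazy), then exactly 4 of a digit.
Matches: at [3:25] match '22222mfn26swggw#--3915', groups = ('22222mf', 'n26swggw').
2 groups means the one result is a tuple of 2 captured strings — 1 here.

[('22222mf', 'n26swggw')]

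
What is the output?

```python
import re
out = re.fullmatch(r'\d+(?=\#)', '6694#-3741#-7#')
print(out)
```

None

`re.fullmatch` requires the pattern to consume the entire string.
Here the string isn't matched end-to-end, so the call returns None.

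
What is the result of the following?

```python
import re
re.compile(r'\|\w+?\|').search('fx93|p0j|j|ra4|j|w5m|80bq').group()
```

'|p0j|'

The match spans [4:9] → '|p0j|'.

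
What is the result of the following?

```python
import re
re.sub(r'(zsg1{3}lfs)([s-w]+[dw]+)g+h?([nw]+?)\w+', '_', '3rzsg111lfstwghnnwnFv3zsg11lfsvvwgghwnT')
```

'3r_'

Each match is replaced by '_'.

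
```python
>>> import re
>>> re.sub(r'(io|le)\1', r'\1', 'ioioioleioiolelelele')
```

After group 1 captures some text, `\1` only succeeds where that same text appears again.
Matches: at [0:4] → 'ioio'; at [8:12] → 'ioio'; at [12:16] → 'lele'; at [16:20] → 'lele'.
`\1` in the replacement pulls in group 1's text for each match.

'ioioleiolele'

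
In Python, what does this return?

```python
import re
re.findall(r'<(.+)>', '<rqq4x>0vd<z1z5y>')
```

['rqq4x>0vd<z1z5y']

Because there's exactly one group, `findall` drops the full match and keeps group 1 from the one hit.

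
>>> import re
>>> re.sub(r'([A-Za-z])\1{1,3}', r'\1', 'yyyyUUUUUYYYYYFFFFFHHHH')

'yUUYYFFH'

`\1` is not a pattern — it's the concrete string captured by group 1, re-applied verbatim.
Matches: at [0:4] → 'yyyy'; at [4:8] → 'UUUU'; at [9:13] → 'YYYY'; at [14:18] → 'FFFF'; at [19:23] → 'HHHH'.
Each match is replaced using the text its own group 1 captured.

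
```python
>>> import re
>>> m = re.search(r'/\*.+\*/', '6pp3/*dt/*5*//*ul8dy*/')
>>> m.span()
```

(4, 22)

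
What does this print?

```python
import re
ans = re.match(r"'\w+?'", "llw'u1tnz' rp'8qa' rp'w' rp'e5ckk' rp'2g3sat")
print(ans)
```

`re.match` only tries the pattern at the start of the string.
Here position 0 doesn't satisfy it, so the call returns None.

None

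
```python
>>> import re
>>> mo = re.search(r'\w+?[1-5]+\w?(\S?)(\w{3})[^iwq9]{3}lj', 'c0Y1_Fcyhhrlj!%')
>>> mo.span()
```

(0, 13)

The pattern matches one or more of a word character (lazy), then one or more of a character in [1-5], then optionally a word character; then optionally a non-whitespace character (captured); then exactly 3 of a word character (captured); then exactly 3 of any character except [iwq9], then the literal 'lj'.
The match spans [0:13] → 'c0Y1_Fcyhhrlj'.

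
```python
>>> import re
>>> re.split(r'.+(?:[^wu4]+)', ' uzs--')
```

['', '']

This matches one or more of any character; then one or more of any character except [wu4] (non-capturing group).
Matches to split on: at [0:6] → ' uzs--'.
Splitting on the pattern gives 2 pieces.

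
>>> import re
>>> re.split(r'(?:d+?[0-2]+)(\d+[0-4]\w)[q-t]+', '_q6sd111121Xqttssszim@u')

['_q6s', '21X', 'zim@u']

This matches one or more of a literal 'd' (lazy), then one or more of a character in [0-2] (non-capturing group); then one or more of a digit, then a character in [0-4], then a word character (captured); then one or more of a character in [q-t].
Because the pattern has a capturing group, `split` also inserts each captured text between the pieces.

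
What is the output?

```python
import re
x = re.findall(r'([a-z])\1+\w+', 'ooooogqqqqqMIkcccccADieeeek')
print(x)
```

['o']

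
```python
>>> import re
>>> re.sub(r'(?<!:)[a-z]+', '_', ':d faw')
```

The negative lookahead/lookbehind blocks any match where the forbidden context is present.
Matches: at [3:6] → 'faw'.
`sub` substitutes '_' at each match site.

':d _'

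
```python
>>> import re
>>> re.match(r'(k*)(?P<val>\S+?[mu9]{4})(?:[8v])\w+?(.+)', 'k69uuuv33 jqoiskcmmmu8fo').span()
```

The pattern matches zero or more of a literal 'k' (captured); then one or more of a non-whitespace character (lazy), then exactly 4 of one of [mu9] (captured as 'val'); then one of [8v] (non-capturing group); then one or more of a word character (lazy); then one or more of any character (captured).
`re.match` only tries the pattern at the start of the string.
The match spans [0:24] → 'k69uuuv33 jqoiskcmmmu8fo'.
Captured: group 1 = 'k', group 2 = '69uuu', group 3 = '3 jqoiskcmmmu8fo'.

(0, 24)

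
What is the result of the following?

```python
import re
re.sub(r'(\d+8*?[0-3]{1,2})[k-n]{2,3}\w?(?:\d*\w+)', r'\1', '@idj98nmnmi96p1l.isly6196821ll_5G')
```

'@idj98nmnmi96p1l.isly6196821'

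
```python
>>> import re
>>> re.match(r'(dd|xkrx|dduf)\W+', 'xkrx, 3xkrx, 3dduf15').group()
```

`re.match` won't scan ahead — the pattern has to work from the very first character.
The match spans [0:6] → 'xkrx, '.
Captured: group 1 = 'xkrx'.

'xkrx, '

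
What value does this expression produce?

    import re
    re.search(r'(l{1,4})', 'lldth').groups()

('ll',)

The match spans [0:2] → 'll'.
Captured: group 1 = 'll'.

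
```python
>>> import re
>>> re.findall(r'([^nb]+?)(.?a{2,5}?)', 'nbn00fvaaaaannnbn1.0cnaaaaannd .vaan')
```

The `?` after the quantifier makes it lazy — it takes as little as possible before letting the rest of the pattern try.
2 groups means each result is a tuple of 2 captured strings — 5 here.

[('00f', 'vaa'), ('a', 'aa'), ('1.0c', 'naa'), ('a', 'aa'), ('d .', 'vaa')]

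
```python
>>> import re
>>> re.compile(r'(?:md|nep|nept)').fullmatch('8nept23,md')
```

`re.fullmatch` is like wrapping the pattern in `^…$` (in single-line mode).
Here the pattern can't cover the whole string, so the call returns None.

None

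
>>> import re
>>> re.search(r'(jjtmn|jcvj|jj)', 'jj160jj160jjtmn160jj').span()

`search` walks the string left to right and returns the first match it finds.
The match spans [0:2] → 'jj'.
Captured: group 1 = 'jj'.

(0, 2)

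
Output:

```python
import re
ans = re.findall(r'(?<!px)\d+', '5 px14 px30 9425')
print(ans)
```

The negative lookahead/lookbehind blocks any match where the forbidden context is present.
`findall` yields the raw match text (4 of them) because the pattern has no groups.

['5', '4', '0', '9425']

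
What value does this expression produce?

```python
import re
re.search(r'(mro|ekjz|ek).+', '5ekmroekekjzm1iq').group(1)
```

`re.search` scans for the first position where the pattern succeeds.
The match spans [1:16] → 'ekmroekekjzm1iq'.
Captured: group 1 = 'ek'.

'ek'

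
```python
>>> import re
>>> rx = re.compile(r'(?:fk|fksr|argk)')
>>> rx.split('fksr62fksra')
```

['', 'sr62', 'sra']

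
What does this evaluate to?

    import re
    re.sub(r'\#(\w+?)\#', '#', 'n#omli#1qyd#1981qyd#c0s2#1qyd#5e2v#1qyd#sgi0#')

'n#1qyd#c0s2#5e2v#sgi0#'

`sub` substitutes '#' at each match site.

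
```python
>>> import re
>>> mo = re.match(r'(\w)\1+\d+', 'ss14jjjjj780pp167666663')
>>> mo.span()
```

With `match`, the pattern is implicitly anchored at the beginning.
The match spans [0:4] → 'ss14'.

(0, 4)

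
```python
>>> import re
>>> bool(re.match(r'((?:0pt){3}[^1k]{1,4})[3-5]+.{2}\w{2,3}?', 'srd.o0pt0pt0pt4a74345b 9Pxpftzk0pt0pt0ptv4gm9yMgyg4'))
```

False

`re.match` won't scan ahead — the pattern has to work from the very first character.
Here the string doesn't start with a match, so the call returns None, and `bool(None)` is False.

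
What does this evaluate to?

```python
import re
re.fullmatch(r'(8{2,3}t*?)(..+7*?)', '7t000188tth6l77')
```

None

`re.fullmatch` is like wrapping the pattern in `^…$` (in single-line mode).
Here the pattern can't cover the whole string, so the call returns None.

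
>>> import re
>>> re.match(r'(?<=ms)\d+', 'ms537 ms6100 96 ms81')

With `match`, the pattern is implicitly anchored at the beginning.
Here the string doesn't start with a match, so the call returns None.

None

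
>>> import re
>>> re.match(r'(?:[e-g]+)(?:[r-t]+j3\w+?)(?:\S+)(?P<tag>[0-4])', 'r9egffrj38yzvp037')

None

The pattern matches one or more of a character in [e-g] (non-capturing group); then one or more of a character in [r-t], then the literal 'j3', then one or more of a word character (lazy) (non-capturing group); then one or more of a non-whitespace character (non-capturing group); then a character in [0-4] (captured as 'tag').
`re.match` only tries the pattern at the start of the string.
Here the pattern fails at index 0, so the call returns None.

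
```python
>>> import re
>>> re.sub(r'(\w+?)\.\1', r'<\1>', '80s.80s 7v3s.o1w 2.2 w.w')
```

After group 1 captures some text, `\1` only succeeds where that same text appears again.
Matches: at [0:7] → '80s.80s'; at [17:20] → '2.2'; at [21:24] → 'w.w'.
`\1` in the replacement pulls in group 1's text for each match.

'<80s> 7v3s.o1w <2> <w>'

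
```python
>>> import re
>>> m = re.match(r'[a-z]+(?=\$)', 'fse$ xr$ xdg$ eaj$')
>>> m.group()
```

'fse'

The positive lookaround only admits positions where the adjacent text matches; those characters stay outside the span.
`re.match` won't scan ahead — the pattern has to work from the very first character.
The match spans [0:3] → 'fse'.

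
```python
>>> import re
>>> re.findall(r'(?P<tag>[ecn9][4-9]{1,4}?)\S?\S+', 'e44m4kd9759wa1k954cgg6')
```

['e4']

The pattern matches one of [ecn9], then 1 to 4 of a character in [4-9] (lazy) (captured as 'tag'); then optionally a non-whitespace character, then one or more of a non-whitespace character.
The `?` after the quantifier makes it lazy — it takes as little as possible before letting the rest of the pattern try.
Matches: at [0:22] match 'e44m4kd9759wa1k954cgg6', group 1 = 'e4'.
With a single group, `findall` returns only what that group captured — 1 item.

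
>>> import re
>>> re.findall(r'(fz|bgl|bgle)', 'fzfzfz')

['fz', 'fz', 'fz']

Matches: at [0:2] match 'fz', group 1 = 'fz'; at [2:4] match 'fz', group 1 = 'fz'; at [4:6] match 'fz', group 1 = 'fz'.
Because there's exactly one group, `findall` drops the full match and keeps group 1 from each hit.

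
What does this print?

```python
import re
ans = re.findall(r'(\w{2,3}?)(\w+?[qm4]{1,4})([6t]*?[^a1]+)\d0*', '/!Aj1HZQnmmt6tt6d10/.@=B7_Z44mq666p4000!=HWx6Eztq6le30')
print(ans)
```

[('Aj', '1HZQnmm', 't6tt6d'), ('B7', '_Z44mq', '666p4000!=HWx6Eztq6le3')]

Pattern: 2 to 3 of a word character (lazy) (captured); then one or more of a word character (lazy), then 1 to 4 of one of [qm4] (captured); then zero or more of one of [6t] (lazy), then one or more of any character except [a1] (captured); then a digit, then zero or more of the literal '0'.
The `?` after the quantifier makes it lazy — it takes as little as possible before letting the rest of the pattern try.
Walking the string: at [2:19] match 'Aj1HZQnmmt6tt6d10', groups = ('Aj', '1HZQnmm', 't6tt6d'); at [23:54] match 'B7_Z44mq666p4000!=HWx6Eztq6le30', groups = ('B7', '_Z44mq', '666p4000!=HWx6Eztq6le3').
3 groups means each result is a tuple of 3 captured strings — 2 here.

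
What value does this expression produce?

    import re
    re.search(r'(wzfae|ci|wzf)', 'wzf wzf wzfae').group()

'wzf'

Unlike `match`, `search` isn't anchored — it looks for the pattern anywhere in the string.
The match spans [0:3] → 'wzf'.
Captured: group 1 = 'wzf'.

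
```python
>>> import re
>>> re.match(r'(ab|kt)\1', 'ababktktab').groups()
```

('ab',)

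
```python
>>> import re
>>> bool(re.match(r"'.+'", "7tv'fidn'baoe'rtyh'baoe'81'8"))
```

False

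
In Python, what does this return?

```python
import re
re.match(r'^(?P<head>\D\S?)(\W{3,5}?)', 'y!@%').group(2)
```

'!@%'

Pattern: anchored at the start of the string; then a non-digit, then optionally a non-whitespace character (captured as 'head'); then 3 to 5 of a non-word character (lazy) (captured).
With `match`, the pattern is implicitly anchored at the beginning.
The match spans [0:4] → 'y!@%'.
Captured: group 1 = 'y', group 2 = '!@%'.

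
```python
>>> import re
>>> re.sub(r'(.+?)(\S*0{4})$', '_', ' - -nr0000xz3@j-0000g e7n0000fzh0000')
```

'_'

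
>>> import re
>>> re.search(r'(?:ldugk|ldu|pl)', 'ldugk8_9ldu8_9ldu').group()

`|` is ordered: at each position the engine commits to the first alternative that works.
The match spans [0:5] → 'ldugk'.

'ldugk'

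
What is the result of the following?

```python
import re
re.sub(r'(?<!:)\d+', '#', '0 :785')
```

'# :7#'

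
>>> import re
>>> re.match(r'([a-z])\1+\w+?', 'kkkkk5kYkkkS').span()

(0, 6)

`re.match` only tries the pattern at the start of the string.
The match spans [0:6] → 'kkkkk5'.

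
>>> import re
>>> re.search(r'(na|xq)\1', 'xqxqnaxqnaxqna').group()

After group 1 captures some text, `\1` only succeeds where that same text appears again.
`search` walks the string left to right and returns the first match it finds.
The match spans [0:4] → 'xqxq'.
Captured: group 1 = 'xq'.

'xqxq'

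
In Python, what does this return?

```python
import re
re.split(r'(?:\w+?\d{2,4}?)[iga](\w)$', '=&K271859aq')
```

['=&', 'q', '']

The pattern matches one or more of a word character (lazy), then 2 to 4 of a digit (lazy) (non-capturing group); then one of [iga]; then a word character (captured); then anchored at the end.
The group in the pattern means `split` returns the separators' captures alongside the pieces.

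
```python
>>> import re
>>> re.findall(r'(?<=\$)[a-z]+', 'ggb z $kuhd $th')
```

['kuhd', 'th']

Lookahead/lookbehind check context without consuming it, so the matched span excludes the asserted characters.
Since nothing is captured, `findall` lists the 2 matched substrings directly.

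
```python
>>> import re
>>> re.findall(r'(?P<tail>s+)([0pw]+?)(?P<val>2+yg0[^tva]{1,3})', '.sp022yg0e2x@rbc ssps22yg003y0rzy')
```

[('s', 'p0', '22yg0e2x')]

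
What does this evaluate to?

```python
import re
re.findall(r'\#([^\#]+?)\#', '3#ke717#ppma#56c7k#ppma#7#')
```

Because there's exactly one group, `findall` drops the full match and keeps group 1 from each hit.

['ke717', '56c7k', '7']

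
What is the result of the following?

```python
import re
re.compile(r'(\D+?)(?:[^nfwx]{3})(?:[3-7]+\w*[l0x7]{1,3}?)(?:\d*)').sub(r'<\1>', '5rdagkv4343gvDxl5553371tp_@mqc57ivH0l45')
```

'5<rda><tp_@>'

The pattern matches one or more of a non-digit (lazy) (captured); then exactly 3 of any character except [nfwx] (non-capturing group); then one or more of a character in [3-7], then zero or more of a word character, then 1 to 3 of one of [l0x7] (lazy) (non-capturing group); then zero or more of a digit (non-capturing group).
Matches: at [1:23] → 'rdagkv4343gvDxl5553371'; at [23:39] → 'tp_@mqc57ivH0l45'.
Each match is replaced using the text its own group 1 captured.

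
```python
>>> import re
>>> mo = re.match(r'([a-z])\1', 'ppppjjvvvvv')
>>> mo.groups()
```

('p',)

The match spans [0:2] → 'pp'.
Captured: group 1 = 'p'.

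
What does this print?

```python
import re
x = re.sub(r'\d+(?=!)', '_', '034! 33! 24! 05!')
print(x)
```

The lookaround is zero-width — it requires the adjacent text to match without consuming it, so the asserted text isn't part of the match.
Matches: at [0:3] → '034'; at [5:7] → '33'; at [9:11] → '24'; at [13:15] → '05'.
`sub` substitutes '_' at each match site.

_! _! _! _!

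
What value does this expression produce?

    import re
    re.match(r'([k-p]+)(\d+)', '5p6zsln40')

Pattern: one or more of a character in [k-p] (captured); then one or more of a digit (captured).
With `match`, the pattern is implicitly anchored at the beginning.
Here the pattern fails at index 0, so the call returns None.

None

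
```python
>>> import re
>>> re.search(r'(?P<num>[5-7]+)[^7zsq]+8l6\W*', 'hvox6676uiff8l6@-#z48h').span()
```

(4, 18)

The pattern matches one or more of a character in [5-7] (captured as 'num'); then one or more of any character except [7zsq]; then the literal '8l6', then zero or more of a non-word character.
`re.search` tries every starting position until one works.
The match spans [4:18] → '6676uiff8l6@-#'.
Captured: group 1 = '6676'.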